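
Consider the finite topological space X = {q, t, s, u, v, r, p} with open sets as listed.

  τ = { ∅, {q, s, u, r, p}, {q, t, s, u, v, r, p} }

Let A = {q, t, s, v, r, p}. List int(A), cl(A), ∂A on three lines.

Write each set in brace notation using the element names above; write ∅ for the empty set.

U open, U⊆A: ∅. int(A) = ⋃ = ∅
X∖A={u}, int(X∖A)=∅, hence cl(A)={q, t, s, u, v, r, p}
∂A: remove int from cl → {q, t, s, u, v, r, p}

int(A) = ∅
cl(A)  = {q, t, s, u, v, r, p}
∂A     = {q, t, s, u, v, r, p}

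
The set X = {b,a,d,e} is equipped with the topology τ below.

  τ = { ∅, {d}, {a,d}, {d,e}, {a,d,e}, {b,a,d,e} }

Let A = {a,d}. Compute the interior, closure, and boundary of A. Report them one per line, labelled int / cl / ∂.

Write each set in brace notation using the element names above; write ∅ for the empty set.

int(A) = {a,d}
cl(A)  = {b,a,d,e}
∂A     = {b,e}

open subsets of A: ∅, {d}, {a,d}; so int(A) = {a,d}
closure: X∖int(X∖A) = X∖∅ = {b,a,d,e}
∂A = {b,a,d,e} minus {a,d} = {b,e}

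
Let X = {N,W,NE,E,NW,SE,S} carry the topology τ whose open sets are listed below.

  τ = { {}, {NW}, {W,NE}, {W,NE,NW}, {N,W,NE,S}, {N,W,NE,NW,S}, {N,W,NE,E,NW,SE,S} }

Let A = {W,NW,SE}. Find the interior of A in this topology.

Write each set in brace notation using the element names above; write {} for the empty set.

{NW}

open subsets of A: {}, {NW}; so int(A) = {NW}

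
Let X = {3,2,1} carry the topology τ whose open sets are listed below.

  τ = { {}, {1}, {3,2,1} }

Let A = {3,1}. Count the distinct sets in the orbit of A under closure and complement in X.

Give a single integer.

6

X∖A={2}, int(X∖A)={}, hence cl(A)={3,2,1}
Orbit (k=closure, c=complement):
  1. A     = {3,1}
  2. kA    = {3,2,1}
  3. cA    = {2}
  4. ckA   = {}
  5. kcA   = {3,2}
  6. ckcA  = {1}
(closed under both — stop)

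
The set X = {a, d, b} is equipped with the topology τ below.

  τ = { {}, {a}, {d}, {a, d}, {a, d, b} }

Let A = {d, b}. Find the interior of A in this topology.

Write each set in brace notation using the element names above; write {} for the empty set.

opens ⊆ A: {}, {d}; union → int = {d}

{d}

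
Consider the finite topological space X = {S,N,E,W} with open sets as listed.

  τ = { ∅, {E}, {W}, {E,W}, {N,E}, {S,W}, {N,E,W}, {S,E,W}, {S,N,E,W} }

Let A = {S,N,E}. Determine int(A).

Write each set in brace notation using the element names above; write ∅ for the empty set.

{N,E}

open subsets of A: ∅, {E}, {N,E}; so int(A) = {N,E}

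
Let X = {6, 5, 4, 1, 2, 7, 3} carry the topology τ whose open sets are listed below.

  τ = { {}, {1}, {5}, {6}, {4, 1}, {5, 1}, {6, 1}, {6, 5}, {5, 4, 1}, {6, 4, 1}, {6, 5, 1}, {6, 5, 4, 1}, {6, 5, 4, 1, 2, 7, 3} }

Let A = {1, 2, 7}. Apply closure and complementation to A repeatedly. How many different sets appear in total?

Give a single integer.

8

X∖A={6, 5, 4, 3}, int(X∖A)={6, 5}, hence cl(A)={4, 1, 2, 7, 3}
Orbit (k=closure, c=complement):
  1. A     = {1, 2, 7}
  2. kA    = {4, 1, 2, 7, 3}
  3. cA    = {6, 5, 4, 3}
  4. ckA   = {6, 5}
  5. kcA   = {6, 5, 4, 2, 7, 3}
  6. kckA  = {6, 5, 2, 7, 3}
  7. ckcA  = {1}
  8. ckckA = {4, 1}
(closed under both — stop)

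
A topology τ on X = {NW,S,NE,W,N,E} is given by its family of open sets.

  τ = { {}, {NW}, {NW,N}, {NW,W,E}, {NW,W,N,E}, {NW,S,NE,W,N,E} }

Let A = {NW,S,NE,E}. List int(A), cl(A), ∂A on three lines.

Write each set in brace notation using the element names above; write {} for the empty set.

U open, U⊆A: {}, {NW}. int(A) = ⋃ = {NW}
X∖A={W,N}, int(X∖A)={}, hence cl(A)={NW,S,NE,W,N,E}
∂A: remove int from cl → {S,NE,W,N,E}

int(A) = {NW}
cl(A)  = {NW,S,NE,W,N,E}
∂A     = {S,NE,W,N,E}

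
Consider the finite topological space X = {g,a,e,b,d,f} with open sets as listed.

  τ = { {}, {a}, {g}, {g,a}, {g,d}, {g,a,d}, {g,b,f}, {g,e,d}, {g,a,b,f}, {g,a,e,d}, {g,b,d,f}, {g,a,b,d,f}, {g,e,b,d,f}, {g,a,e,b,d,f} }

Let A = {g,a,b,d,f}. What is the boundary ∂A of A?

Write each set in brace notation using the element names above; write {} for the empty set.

interior: largest open inside A is {g,a,b,d,f} (from {}, {g}, {a}, {g,a}, {g,d}, {g,a,d}, {g,b,f}, {g,a,b,f}, {g,b,d,f}, {g,a,b,d,f})
cl via duality: int({e}) = {}, so X∖{} = {g,a,e,b,d,f}
cl∖int = {e}

{e}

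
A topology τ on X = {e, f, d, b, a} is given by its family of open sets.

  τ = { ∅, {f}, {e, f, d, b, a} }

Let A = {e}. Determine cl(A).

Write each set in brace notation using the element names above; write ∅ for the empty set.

cl via duality: int({f, d, b, a}) = {f}, so X∖{f} = {e, d, b, a}

{e, d, b, a}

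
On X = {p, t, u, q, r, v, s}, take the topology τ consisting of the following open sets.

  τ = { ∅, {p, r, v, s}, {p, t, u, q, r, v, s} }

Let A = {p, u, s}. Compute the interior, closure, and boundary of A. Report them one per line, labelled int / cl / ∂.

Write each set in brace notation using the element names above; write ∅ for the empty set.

open subsets of A: ∅; so int(A) = ∅
closure: X∖int(X∖A) = X∖∅ = {p, t, u, q, r, v, s}
∂A = {p, t, u, q, r, v, s} minus ∅ = {p, t, u, q, r, v, s}

int(A) = ∅
cl(A)  = {p, t, u, q, r, v, s}
∂A     = {p, t, u, q, r, v, s}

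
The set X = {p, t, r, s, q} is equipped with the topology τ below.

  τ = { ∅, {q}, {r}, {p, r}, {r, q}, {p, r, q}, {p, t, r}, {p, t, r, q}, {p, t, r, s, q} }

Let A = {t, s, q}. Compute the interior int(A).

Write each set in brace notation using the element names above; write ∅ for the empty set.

{q}

opens ⊆ A: ∅, {q}; union → int = {q}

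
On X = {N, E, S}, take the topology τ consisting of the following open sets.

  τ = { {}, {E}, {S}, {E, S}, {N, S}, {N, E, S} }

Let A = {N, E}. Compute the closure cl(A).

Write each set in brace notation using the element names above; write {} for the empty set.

cl via duality: int({S}) = {S}, so X∖{S} = {N, E}

{N, E}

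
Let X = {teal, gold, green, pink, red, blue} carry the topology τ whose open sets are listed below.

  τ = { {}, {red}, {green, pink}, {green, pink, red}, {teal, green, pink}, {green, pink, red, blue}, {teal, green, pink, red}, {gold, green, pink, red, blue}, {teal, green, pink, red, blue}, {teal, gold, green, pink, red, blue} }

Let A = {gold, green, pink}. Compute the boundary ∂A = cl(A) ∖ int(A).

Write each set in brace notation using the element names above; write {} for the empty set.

opens ⊆ A: {}, {green, pink}; union → int = {green, pink}
complement {teal, red, blue}; its interior {red}; cl(A) = X∖{red} = {teal, gold, green, pink, blue}
boundary = {teal, gold, green, pink, blue} ∖ {green, pink} = {teal, gold, blue}

{teal, gold, blue}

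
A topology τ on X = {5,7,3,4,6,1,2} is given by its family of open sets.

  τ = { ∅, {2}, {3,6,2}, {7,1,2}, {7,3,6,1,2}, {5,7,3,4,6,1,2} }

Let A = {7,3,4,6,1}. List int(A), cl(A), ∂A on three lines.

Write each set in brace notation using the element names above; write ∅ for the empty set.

int(A) = ∅
cl(A)  = {5,7,3,4,6,1}
∂A     = {5,7,3,4,6,1}

U open, U⊆A: ∅. int(A) = ⋃ = ∅
X∖A={5,2}, int(X∖A)={2}, hence cl(A)={5,7,3,4,6,1}
∂A: remove int from cl → {5,7,3,4,6,1}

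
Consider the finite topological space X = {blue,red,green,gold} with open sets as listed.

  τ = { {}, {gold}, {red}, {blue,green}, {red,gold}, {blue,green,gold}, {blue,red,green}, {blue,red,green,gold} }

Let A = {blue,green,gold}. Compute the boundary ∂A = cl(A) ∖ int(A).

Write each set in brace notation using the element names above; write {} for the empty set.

interior: largest open inside A is {blue,green,gold} (from {}, {gold}, {blue,green}, {blue,green,gold})
cl via duality: int({red}) = {red}, so X∖{red} = {blue,green,gold}
cl∖int = {}

{}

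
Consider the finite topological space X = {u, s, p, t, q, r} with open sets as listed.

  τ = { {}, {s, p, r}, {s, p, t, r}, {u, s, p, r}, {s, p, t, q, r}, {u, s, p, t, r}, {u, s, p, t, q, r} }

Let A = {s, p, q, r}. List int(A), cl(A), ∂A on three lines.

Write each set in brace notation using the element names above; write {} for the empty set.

int(A) = {s, p, r}
cl(A)  = {u, s, p, t, q, r}
∂A     = {u, t, q}

open subsets of A: {}, {s, p, r}; so int(A) = {s, p, r}
closure: X∖int(X∖A) = X∖{} = {u, s, p, t, q, r}
∂A = {u, s, p, t, q, r} minus {s, p, r} = {u, t, q}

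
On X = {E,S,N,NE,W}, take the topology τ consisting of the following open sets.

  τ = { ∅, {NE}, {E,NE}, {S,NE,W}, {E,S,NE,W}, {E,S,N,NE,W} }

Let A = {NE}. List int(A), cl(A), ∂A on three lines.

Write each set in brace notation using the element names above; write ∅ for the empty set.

open subsets of A: ∅, {NE}; so int(A) = {NE}
closure: X∖int(X∖A) = X∖∅ = {E,S,N,NE,W}
∂A = {E,S,N,NE,W} minus {NE} = {E,S,N,W}

int(A) = {NE}
cl(A)  = {E,S,N,NE,W}
∂A     = {E,S,N,W}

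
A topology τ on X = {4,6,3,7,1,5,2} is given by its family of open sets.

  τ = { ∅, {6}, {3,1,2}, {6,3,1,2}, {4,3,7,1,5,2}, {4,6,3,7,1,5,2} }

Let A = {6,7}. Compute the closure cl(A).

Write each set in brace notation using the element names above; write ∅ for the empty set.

{4,6,7,5}

X∖A={4,3,1,5,2}, int(X∖A)={3,1,2}, hence cl(A)={4,6,7,5}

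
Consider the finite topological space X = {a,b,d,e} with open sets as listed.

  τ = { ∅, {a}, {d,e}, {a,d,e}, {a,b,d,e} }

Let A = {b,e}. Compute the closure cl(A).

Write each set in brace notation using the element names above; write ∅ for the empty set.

cl via duality: int({a,d}) = {a}, so X∖{a} = {b,d,e}

{b,d,e}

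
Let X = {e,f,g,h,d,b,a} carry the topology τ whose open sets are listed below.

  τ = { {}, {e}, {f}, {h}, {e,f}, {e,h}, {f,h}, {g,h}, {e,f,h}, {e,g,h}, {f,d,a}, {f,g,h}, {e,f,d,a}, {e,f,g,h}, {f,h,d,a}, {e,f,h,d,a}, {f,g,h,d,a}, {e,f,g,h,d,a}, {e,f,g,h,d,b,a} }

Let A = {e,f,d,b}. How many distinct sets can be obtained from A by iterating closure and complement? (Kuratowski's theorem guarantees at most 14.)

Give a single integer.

cl via duality: int({g,h,a}) = {g,h}, so X∖{g,h} = {e,f,d,b,a}
Write k for closure, c for complement:
  1. A     = {e,f,d,b}
  2. kA    = {e,f,d,b,a}
  3. cA    = {g,h,a}
  4. ckA   = {g,h}
  5. kcA   = {g,h,d,b,a}
  6. kckA  = {g,h,b}
  7. ckcA  = {e,f}
  8. ckckA = {e,f,d,a}
applying k or c yields no new set

8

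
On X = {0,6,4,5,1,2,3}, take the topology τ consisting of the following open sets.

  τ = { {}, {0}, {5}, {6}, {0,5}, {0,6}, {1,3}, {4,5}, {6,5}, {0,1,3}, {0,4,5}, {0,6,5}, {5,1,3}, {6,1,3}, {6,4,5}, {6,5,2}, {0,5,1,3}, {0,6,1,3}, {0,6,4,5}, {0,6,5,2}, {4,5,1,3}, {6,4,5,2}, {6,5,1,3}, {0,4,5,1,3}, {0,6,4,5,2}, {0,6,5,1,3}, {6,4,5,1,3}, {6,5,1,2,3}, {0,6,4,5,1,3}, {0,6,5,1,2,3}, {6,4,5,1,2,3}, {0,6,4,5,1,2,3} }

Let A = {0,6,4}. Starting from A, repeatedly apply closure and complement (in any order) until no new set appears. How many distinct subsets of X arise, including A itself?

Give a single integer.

cl via duality: int({5,1,2,3}) = {5,1,3}, so X∖{5,1,3} = {0,6,4,2}
Write k for closure, c for complement:
  1. A     = {0,6,4}
  2. kA    = {0,6,4,2}
  3. cA    = {5,1,2,3}
  4. ckA   = {5,1,3}
  5. kcA   = {4,5,1,2,3}
  6. ckcA  = {0,6}
  7. kckcA = {0,6,2}
  8. ckckcA = {4,5,1,3}
applying k or c yields no new set

8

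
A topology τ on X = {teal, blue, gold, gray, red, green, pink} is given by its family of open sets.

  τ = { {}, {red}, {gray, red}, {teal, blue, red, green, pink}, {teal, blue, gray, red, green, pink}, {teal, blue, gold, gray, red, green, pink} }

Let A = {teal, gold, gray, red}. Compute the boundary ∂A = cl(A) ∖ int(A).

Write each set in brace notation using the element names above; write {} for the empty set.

opens ⊆ A: {}, {red}, {gray, red}; union → int = {gray, red}
complement {blue, green, pink}; its interior {}; cl(A) = X∖{} = {teal, blue, gold, gray, red, green, pink}
boundary = {teal, blue, gold, gray, red, green, pink} ∖ {gray, red} = {teal, blue, gold, green, pink}

{teal, blue, gold, green, pink}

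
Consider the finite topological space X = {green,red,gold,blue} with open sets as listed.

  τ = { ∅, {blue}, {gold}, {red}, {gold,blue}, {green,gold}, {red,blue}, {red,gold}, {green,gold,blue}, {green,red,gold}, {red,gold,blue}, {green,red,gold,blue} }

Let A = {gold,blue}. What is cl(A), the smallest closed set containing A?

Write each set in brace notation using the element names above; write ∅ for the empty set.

X∖A={green,red}, int(X∖A)={red}, hence cl(A)={green,gold,blue}

{green,gold,blue}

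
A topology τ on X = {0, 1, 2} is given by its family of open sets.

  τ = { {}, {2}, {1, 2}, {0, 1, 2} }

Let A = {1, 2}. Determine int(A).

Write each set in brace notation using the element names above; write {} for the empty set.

U open, U⊆A: {}, {2}, {1, 2}. int(A) = ⋃ = {1, 2}

{1, 2}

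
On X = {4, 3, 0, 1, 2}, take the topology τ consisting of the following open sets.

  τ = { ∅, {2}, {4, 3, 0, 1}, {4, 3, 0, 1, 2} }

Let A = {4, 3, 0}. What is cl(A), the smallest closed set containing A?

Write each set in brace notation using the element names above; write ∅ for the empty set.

{4, 3, 0, 1}

X∖A={1, 2}, int(X∖A)={2}, hence cl(A)={4, 3, 0, 1}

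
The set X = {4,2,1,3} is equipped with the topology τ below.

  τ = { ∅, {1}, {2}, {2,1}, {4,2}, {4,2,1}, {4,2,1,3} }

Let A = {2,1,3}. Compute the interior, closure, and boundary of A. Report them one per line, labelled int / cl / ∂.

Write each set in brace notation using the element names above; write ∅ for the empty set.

int(A) = {2,1}
cl(A)  = {4,2,1,3}
∂A     = {4,3}

open subsets of A: ∅, {2}, {1}, {2,1}; so int(A) = {2,1}
closure: X∖int(X∖A) = X∖∅ = {4,2,1,3}
∂A = {4,2,1,3} minus {2,1} = {4,3}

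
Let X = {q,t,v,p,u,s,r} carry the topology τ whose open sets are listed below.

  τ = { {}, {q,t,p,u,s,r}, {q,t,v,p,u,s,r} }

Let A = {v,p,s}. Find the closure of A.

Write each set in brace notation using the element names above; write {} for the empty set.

{q,t,v,p,u,s,r}

closure: X∖int(X∖A) = X∖{} = {q,t,v,p,u,s,r}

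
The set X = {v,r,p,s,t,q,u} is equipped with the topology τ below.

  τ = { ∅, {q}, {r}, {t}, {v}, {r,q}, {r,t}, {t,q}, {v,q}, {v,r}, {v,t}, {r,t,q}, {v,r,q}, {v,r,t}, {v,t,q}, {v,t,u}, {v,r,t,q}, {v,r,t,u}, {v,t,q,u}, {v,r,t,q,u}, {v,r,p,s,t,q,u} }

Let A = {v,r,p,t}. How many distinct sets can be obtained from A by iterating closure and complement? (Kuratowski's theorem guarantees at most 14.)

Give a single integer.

8

cl via duality: int({s,q,u}) = {q}, so X∖{q} = {v,r,p,s,t,u}
Write k for closure, c for complement:
  1. A     = {v,r,p,t}
  2. kA    = {v,r,p,s,t,u}
  3. cA    = {s,q,u}
  4. ckA   = {q}
  5. kcA   = {p,s,q,u}
  6. kckA  = {p,s,q}
  7. ckcA  = {v,r,t}
  8. ckckA = {v,r,t,u}
applying k or c yields no new set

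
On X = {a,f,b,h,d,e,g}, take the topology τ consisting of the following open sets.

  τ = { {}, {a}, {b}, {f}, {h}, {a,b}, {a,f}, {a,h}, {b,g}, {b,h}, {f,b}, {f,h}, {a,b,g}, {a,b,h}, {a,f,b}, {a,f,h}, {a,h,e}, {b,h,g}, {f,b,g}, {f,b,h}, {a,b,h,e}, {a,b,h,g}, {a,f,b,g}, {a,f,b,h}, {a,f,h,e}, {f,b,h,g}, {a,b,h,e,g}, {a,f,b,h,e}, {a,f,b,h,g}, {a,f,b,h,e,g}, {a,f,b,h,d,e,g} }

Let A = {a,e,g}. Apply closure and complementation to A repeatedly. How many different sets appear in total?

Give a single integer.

8

complement {f,b,h,d}; its interior {f,b,h}; cl(A) = X∖{f,b,h} = {a,d,e,g}
With k = closure, c = complement:
  1. A     = {a,e,g}
  2. kA    = {a,d,e,g}
  3. cA    = {f,b,h,d}
  4. ckA   = {f,b,h}
  5. kcA   = {f,b,h,d,e,g}
  6. ckcA  = {a}
  7. kckcA = {a,d,e}
  8. ckckcA = {f,b,h,g}
k, c of each give nothing new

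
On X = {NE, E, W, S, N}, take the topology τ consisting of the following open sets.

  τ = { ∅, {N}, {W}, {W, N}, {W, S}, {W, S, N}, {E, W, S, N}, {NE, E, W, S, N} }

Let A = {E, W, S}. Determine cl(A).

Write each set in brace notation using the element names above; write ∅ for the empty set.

{NE, E, W, S}

closure: X∖int(X∖A) = X∖{N} = {NE, E, W, S}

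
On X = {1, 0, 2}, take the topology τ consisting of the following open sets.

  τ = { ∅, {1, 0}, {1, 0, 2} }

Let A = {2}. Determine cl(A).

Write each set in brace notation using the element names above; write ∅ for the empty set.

{2}

complement {1, 0}; its interior {1, 0}; cl(A) = X∖{1, 0} = {2}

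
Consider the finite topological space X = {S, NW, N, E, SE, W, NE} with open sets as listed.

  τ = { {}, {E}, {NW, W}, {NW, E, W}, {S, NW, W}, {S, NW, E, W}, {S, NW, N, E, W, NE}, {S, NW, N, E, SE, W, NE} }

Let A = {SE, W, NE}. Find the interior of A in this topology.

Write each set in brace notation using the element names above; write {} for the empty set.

open subsets of A: {}; so int(A) = {}

{}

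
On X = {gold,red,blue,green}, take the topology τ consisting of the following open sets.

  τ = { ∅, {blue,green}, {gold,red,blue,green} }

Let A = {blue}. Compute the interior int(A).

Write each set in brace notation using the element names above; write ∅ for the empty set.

U open, U⊆A: ∅. int(A) = ⋃ = ∅

∅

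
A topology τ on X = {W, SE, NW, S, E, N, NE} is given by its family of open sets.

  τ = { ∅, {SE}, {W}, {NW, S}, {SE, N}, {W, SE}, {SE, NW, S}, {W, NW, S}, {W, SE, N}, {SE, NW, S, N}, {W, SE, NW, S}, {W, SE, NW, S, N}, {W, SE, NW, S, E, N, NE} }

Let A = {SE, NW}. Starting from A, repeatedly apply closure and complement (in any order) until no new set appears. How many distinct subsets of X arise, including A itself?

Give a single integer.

12

complement {W, S, E, N, NE}; its interior {W}; cl(A) = X∖{W} = {SE, NW, S, E, N, NE}
With k = closure, c = complement:
  1. A     = {SE, NW}
  2. kA    = {SE, NW, S, E, N, NE}
  3. cA    = {W, S, E, N, NE}
  4. ckA   = {W}
  5. kcA   = {W, NW, S, E, N, NE}
  6. kckA  = {W, E, NE}
  7. ckcA  = {SE}
  8. ckckA = {SE, NW, S, N}
  9. kckcA = {SE, E, N, NE}
  10. ckckcA = {W, NW, S}
  11. kckckcA = {W, NW, S, E, NE}
  12. ckckckcA = {SE, N}
k, c of each give nothing new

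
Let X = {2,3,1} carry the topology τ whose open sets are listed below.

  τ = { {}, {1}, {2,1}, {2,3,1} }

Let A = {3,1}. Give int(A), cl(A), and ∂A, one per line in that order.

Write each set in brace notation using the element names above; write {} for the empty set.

opens ⊆ A: {}, {1}; union → int = {1}
complement {2}; its interior {}; cl(A) = X∖{} = {2,3,1}
boundary = {2,3,1} ∖ {1} = {2,3}

int(A) = {1}
cl(A)  = {2,3,1}
∂A     = {2,3}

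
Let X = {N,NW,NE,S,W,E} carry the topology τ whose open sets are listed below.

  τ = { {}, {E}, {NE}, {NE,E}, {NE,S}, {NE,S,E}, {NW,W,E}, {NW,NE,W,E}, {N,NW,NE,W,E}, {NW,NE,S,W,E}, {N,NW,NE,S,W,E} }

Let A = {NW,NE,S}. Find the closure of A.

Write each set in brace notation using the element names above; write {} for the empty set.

{N,NW,NE,S,W}

complement {N,W,E}; its interior {E}; cl(A) = X∖{E} = {N,NW,NE,S,W}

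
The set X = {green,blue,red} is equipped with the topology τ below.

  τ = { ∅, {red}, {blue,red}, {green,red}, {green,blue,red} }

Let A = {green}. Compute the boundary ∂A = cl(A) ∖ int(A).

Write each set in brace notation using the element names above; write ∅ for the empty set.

{green}

open subsets of A: ∅; so int(A) = ∅
closure: X∖int(X∖A) = X∖{blue,red} = {green}
∂A = {green} minus ∅ = {green}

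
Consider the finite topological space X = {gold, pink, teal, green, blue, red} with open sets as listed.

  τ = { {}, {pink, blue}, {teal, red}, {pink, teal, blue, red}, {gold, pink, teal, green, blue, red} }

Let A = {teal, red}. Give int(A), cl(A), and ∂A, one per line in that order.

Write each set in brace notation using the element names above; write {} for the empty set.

interior: largest open inside A is {teal, red} (from {}, {teal, red})
cl via duality: int({gold, pink, green, blue}) = {pink, blue}, so X∖{pink, blue} = {gold, teal, green, red}
cl∖int = {gold, green}

int(A) = {teal, red}
cl(A)  = {gold, teal, green, red}
∂A     = {gold, green}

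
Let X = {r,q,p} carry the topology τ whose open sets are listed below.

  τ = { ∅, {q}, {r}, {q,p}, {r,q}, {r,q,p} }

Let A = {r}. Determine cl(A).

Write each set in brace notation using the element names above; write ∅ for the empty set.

{r}

closure: X∖int(X∖A) = X∖{q,p} = {r}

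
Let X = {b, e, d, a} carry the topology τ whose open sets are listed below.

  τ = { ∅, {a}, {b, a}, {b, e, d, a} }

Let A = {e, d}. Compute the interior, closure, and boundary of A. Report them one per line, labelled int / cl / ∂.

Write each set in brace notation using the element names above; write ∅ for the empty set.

open subsets of A: ∅; so int(A) = ∅
closure: X∖int(X∖A) = X∖{b, a} = {e, d}
∂A = {e, d} minus ∅ = {e, d}

int(A) = ∅
cl(A)  = {e, d}
∂A     = {e, d}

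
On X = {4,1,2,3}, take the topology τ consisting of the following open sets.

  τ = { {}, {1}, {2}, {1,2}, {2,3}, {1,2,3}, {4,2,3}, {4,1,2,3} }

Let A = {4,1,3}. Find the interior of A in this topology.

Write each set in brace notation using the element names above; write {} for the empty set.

{1}

U open, U⊆A: {}, {1}. int(A) = ⋃ = {1}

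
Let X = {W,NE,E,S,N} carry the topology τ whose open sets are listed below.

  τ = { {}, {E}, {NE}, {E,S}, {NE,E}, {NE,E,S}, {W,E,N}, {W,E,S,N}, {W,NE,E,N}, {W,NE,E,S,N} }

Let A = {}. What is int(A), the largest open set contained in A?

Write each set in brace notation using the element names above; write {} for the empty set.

opens ⊆ A: {}; union → int = {}

{}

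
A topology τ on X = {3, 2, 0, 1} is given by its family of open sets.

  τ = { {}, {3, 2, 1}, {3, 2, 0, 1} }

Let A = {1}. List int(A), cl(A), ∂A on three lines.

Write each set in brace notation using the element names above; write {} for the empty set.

int(A) = {}
cl(A)  = {3, 2, 0, 1}
∂A     = {3, 2, 0, 1}

interior: largest open inside A is {} (from {})
cl via duality: int({3, 2, 0}) = {}, so X∖{} = {3, 2, 0, 1}
cl∖int = {3, 2, 0, 1}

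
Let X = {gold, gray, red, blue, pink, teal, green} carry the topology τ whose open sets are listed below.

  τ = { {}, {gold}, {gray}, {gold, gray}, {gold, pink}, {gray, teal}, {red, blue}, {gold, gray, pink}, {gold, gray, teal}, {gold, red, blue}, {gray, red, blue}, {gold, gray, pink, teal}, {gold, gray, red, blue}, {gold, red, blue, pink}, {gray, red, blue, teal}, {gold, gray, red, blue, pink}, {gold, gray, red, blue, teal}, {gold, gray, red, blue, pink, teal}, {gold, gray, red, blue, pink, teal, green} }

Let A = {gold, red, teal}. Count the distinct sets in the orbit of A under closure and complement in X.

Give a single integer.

closure: X∖int(X∖A) = X∖{gray} = {gold, red, blue, pink, teal, green}
Let k=closure and c=complement:
  1. A     = {gold, red, teal}
  2. kA    = {gold, red, blue, pink, teal, green}
  3. cA    = {gray, blue, pink, green}
  4. ckA   = {gray}
  5. kcA   = {gray, red, blue, pink, teal, green}
  6. kckA  = {gray, teal, green}
  7. ckcA  = {gold}
  8. ckckA = {gold, red, blue, pink}
  9. kckcA = {gold, pink, green}
  10. kckckA = {gold, red, blue, pink, green}
  11. ckckcA = {gray, red, blue, teal}
  12. ckckckA = {gray, teal}
  13. kckckcA = {gray, red, blue, teal, green}
  14. ckckckcA = {gold, pink}
— saturated at 14

14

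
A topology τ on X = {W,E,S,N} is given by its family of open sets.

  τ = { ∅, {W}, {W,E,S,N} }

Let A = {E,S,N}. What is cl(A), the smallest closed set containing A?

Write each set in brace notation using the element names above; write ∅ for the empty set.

{E,S,N}

cl via duality: int({W}) = {W}, so X∖{W} = {E,S,N}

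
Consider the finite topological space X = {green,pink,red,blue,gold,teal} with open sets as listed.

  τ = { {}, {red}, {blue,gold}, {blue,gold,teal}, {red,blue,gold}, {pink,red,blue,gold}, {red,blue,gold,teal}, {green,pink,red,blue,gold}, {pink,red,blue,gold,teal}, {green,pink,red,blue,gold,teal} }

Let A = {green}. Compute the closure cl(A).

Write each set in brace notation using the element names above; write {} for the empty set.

closure: X∖int(X∖A) = X∖{pink,red,blue,gold,teal} = {green}

{green}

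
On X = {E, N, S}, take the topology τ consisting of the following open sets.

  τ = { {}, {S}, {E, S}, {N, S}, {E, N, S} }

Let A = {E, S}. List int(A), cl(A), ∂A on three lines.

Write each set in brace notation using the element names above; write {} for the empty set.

opens ⊆ A: {}, {S}, {E, S}; union → int = {E, S}
complement {N}; its interior {}; cl(A) = X∖{} = {E, N, S}
boundary = {E, N, S} ∖ {E, S} = {N}

int(A) = {E, S}
cl(A)  = {E, N, S}
∂A     = {N}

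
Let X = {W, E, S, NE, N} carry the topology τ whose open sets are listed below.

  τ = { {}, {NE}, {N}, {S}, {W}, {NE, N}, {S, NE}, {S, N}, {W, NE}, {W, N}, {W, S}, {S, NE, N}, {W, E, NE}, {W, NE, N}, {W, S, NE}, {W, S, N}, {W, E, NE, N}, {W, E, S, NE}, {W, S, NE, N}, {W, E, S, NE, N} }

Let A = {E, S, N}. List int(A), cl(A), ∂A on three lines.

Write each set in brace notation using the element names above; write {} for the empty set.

opens ⊆ A: {}, {N}, {S}, {S, N}; union → int = {S, N}
complement {W, NE}; its interior {W, NE}; cl(A) = X∖{W, NE} = {E, S, N}
boundary = {E, S, N} ∖ {S, N} = {E}

int(A) = {S, N}
cl(A)  = {E, S, N}
∂A     = {E}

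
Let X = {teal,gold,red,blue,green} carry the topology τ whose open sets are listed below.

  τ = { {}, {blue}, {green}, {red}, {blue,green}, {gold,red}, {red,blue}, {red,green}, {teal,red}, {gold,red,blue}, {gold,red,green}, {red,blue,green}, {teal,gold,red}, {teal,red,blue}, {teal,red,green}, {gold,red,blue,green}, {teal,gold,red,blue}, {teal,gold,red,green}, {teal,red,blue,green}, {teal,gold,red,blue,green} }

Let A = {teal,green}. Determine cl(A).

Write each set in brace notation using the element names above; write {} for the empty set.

{teal,green}

closure: X∖int(X∖A) = X∖{gold,red,blue} = {teal,green}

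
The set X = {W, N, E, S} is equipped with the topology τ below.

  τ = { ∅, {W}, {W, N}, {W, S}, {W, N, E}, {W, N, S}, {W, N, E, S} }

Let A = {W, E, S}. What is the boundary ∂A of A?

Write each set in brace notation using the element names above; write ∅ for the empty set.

open subsets of A: ∅, {W}, {W, S}; so int(A) = {W, S}
closure: X∖int(X∖A) = X∖∅ = {W, N, E, S}
∂A = {W, N, E, S} minus {W, S} = {N, E}

{N, E}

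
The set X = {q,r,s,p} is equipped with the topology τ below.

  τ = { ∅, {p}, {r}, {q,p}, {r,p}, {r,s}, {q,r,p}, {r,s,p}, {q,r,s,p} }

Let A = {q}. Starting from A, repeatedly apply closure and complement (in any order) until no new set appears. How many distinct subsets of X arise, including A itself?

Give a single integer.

complement {r,s,p}; its interior {r,s,p}; cl(A) = X∖{r,s,p} = {q}
With k = closure, c = complement:
  1. A     = {q}
  2. cA    = {r,s,p}
  3. kcA   = {q,r,s,p}
  4. ckcA  = ∅
k, c of each give nothing new

4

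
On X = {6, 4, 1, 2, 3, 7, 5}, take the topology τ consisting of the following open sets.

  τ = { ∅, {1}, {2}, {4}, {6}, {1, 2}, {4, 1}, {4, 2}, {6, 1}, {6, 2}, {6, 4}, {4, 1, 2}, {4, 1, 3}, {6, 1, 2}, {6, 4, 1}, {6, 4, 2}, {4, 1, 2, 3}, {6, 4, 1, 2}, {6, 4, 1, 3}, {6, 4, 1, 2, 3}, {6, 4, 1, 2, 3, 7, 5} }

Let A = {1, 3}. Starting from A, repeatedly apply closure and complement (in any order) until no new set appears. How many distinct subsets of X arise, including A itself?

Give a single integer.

6

closure: X∖int(X∖A) = X∖{6, 4, 2} = {1, 3, 7, 5}
Let k=closure and c=complement:
  1. A     = {1, 3}
  2. kA    = {1, 3, 7, 5}
  3. cA    = {6, 4, 2, 7, 5}
  4. ckA   = {6, 4, 2}
  5. kcA   = {6, 4, 2, 3, 7, 5}
  6. ckcA  = {1}
— saturated at 6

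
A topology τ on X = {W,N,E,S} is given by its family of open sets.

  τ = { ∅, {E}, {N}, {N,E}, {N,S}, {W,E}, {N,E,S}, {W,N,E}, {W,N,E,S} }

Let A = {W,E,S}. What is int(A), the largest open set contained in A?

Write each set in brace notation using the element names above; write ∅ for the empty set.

opens ⊆ A: ∅, {E}, {W,E}; union → int = {W,E}

{W,E}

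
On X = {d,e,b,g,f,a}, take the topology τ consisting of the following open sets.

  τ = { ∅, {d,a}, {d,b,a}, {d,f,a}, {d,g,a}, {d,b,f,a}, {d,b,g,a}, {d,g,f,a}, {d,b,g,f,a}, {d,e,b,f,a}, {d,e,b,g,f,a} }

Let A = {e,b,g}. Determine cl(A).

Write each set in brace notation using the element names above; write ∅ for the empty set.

{e,b,g}

X∖A={d,f,a}, int(X∖A)={d,f,a}, hence cl(A)={e,b,g}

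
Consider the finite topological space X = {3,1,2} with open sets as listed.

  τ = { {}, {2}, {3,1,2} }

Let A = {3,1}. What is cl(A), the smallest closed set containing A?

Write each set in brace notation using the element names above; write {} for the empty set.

closure: X∖int(X∖A) = X∖{2} = {3,1}

{3,1}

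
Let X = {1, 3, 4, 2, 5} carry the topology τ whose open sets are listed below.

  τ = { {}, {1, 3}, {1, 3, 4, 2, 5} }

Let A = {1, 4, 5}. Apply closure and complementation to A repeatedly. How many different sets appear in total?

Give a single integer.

complement {3, 2}; its interior {}; cl(A) = X∖{} = {1, 3, 4, 2, 5}
With k = closure, c = complement:
  1. A     = {1, 4, 5}
  2. kA    = {1, 3, 4, 2, 5}
  3. cA    = {3, 2}
  4. ckA   = {}
k, c of each give nothing new

4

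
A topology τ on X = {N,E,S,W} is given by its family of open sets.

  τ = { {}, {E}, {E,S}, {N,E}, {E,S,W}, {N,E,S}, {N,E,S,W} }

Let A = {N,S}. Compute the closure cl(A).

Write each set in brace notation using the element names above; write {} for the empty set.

{N,S,W}

X∖A={E,W}, int(X∖A)={E}, hence cl(A)={N,S,W}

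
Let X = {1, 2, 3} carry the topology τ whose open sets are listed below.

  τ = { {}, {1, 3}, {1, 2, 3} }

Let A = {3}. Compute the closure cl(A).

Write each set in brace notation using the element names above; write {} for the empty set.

{1, 2, 3}

X∖A={1, 2}, int(X∖A)={}, hence cl(A)={1, 2, 3}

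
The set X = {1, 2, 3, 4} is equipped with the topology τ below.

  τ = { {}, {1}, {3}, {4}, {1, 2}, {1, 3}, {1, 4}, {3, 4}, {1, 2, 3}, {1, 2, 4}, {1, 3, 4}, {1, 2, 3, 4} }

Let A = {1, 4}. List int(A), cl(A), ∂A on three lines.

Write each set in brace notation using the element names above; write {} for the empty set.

interior: largest open inside A is {1, 4} (from {}, {4}, {1}, {1, 4})
cl via duality: int({2, 3}) = {3}, so X∖{3} = {1, 2, 4}
cl∖int = {2}

int(A) = {1, 4}
cl(A)  = {1, 2, 4}
∂A     = {2}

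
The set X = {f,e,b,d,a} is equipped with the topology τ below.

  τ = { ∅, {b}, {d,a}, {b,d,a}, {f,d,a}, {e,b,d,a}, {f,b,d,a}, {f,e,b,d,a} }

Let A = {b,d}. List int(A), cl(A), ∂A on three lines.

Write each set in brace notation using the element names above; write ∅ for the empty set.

open subsets of A: ∅, {b}; so int(A) = {b}
closure: X∖int(X∖A) = X∖∅ = {f,e,b,d,a}
∂A = {f,e,b,d,a} minus {b} = {f,e,d,a}

int(A) = {b}
cl(A)  = {f,e,b,d,a}
∂A     = {f,e,d,a}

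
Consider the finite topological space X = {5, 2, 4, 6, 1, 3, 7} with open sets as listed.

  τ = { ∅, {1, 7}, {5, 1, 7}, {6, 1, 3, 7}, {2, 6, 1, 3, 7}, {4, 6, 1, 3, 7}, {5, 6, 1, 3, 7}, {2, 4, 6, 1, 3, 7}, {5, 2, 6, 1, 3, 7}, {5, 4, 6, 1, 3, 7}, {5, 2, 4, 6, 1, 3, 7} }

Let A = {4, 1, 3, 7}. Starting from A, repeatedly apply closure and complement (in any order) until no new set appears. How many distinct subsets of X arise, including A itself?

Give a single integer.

X∖A={5, 2, 6}, int(X∖A)=∅, hence cl(A)={5, 2, 4, 6, 1, 3, 7}
Orbit (k=closure, c=complement):
  1. A     = {4, 1, 3, 7}
  2. kA    = {5, 2, 4, 6, 1, 3, 7}
  3. cA    = {5, 2, 6}
  4. ckA   = ∅
  5. kcA   = {5, 2, 4, 6, 3}
  6. ckcA  = {1, 7}
(closed under both — stop)

6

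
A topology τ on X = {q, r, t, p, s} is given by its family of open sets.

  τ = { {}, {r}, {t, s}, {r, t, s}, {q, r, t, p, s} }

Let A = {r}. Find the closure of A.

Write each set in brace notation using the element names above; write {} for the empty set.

cl via duality: int({q, t, p, s}) = {t, s}, so X∖{t, s} = {q, r, p}

{q, r, p}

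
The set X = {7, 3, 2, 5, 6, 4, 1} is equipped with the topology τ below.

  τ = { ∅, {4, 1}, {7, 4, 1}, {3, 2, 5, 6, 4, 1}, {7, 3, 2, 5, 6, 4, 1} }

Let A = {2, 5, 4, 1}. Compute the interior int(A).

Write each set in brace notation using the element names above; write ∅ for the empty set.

open subsets of A: ∅, {4, 1}; so int(A) = {4, 1}

{4, 1}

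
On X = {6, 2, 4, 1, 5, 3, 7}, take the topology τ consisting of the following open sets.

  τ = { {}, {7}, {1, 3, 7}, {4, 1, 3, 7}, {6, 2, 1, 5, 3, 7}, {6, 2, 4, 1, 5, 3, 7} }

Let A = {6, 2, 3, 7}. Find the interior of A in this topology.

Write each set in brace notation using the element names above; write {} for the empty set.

{7}

U open, U⊆A: {}, {7}. int(A) = ⋃ = {7}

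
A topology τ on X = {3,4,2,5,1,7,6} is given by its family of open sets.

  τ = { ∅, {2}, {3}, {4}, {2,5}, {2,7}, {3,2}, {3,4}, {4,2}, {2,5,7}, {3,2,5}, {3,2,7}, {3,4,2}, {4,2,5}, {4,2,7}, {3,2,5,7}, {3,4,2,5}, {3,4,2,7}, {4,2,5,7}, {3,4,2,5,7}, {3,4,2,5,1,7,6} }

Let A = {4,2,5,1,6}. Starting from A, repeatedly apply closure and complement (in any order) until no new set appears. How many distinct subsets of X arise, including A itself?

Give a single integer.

8

X∖A={3,7}, int(X∖A)={3}, hence cl(A)={4,2,5,1,7,6}
Orbit (k=closure, c=complement):
  1. A     = {4,2,5,1,6}
  2. kA    = {4,2,5,1,7,6}
  3. cA    = {3,7}
  4. ckA   = {3}
  5. kcA   = {3,1,7,6}
  6. kckA  = {3,1,6}
  7. ckcA  = {4,2,5}
  8. ckckA = {4,2,5,7}
(closed under both — stop)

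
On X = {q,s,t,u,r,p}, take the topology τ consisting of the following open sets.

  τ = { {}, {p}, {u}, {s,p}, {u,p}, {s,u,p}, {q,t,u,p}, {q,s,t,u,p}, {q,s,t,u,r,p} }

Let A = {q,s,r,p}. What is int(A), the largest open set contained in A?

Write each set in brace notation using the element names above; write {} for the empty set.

open subsets of A: {}, {p}, {s,p}; so int(A) = {s,p}

{s,p}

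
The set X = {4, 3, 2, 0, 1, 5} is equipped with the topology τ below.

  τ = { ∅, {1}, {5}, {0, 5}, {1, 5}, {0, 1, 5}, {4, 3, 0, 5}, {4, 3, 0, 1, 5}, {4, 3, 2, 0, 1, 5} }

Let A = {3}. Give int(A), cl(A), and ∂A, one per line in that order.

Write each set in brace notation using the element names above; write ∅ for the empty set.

int(A) = ∅
cl(A)  = {4, 3, 2}
∂A     = {4, 3, 2}

U open, U⊆A: ∅. int(A) = ⋃ = ∅
X∖A={4, 2, 0, 1, 5}, int(X∖A)={0, 1, 5}, hence cl(A)={4, 3, 2}
∂A: remove int from cl → {4, 3, 2}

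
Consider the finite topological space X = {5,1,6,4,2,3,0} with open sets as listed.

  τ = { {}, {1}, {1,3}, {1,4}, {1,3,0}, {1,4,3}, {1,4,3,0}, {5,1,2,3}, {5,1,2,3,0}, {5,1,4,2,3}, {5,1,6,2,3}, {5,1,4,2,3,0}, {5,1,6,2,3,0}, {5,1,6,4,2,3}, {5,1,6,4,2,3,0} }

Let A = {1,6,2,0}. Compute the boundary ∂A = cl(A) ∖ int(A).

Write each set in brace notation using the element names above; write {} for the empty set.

{5,6,4,2,3,0}

U open, U⊆A: {}, {1}. int(A) = ⋃ = {1}
X∖A={5,4,3}, int(X∖A)={}, hence cl(A)={5,1,6,4,2,3,0}
∂A: remove int from cl → {5,6,4,2,3,0}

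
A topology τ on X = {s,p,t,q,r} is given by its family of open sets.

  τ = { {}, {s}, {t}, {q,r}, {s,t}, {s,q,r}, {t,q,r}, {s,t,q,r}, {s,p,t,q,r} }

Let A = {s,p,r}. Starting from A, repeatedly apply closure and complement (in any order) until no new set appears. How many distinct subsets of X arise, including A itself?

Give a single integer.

10

closure: X∖int(X∖A) = X∖{t} = {s,p,q,r}
Let k=closure and c=complement:
  1. A     = {s,p,r}
  2. kA    = {s,p,q,r}
  3. cA    = {t,q}
  4. ckA   = {t}
  5. kcA   = {p,t,q,r}
  6. kckA  = {p,t}
  7. ckcA  = {s}
  8. ckckA = {s,q,r}
  9. kckcA = {s,p}
  10. ckckcA = {t,q,r}
— saturated at 10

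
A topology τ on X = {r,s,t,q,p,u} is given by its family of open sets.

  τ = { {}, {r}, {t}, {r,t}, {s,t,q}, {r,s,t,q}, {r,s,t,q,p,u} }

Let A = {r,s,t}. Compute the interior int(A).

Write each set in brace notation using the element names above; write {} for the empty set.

interior: largest open inside A is {r,t} (from {}, {t}, {r}, {r,t})

{r,t}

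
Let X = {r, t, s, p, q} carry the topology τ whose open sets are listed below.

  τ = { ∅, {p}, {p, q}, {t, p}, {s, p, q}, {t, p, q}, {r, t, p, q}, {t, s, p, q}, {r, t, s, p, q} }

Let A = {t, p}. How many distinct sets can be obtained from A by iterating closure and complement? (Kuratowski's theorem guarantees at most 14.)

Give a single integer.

cl via duality: int({r, s, q}) = ∅, so X∖∅ = {r, t, s, p, q}
Write k for closure, c for complement:
  1. A     = {t, p}
  2. kA    = {r, t, s, p, q}
  3. cA    = {r, s, q}
  4. ckA   = ∅
applying k or c yields no new set

4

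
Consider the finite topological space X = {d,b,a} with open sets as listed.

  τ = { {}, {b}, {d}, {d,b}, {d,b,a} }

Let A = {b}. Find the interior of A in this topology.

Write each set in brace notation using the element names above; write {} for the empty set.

{b}

interior: largest open inside A is {b} (from {}, {b})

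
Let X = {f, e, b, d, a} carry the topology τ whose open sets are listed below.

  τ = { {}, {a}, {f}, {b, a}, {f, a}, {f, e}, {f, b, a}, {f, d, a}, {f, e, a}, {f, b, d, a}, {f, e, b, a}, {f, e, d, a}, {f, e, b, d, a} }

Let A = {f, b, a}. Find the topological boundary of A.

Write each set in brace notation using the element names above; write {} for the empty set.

{e, d}

opens ⊆ A: {}, {f}, {a}, {b, a}, {f, a}, {f, b, a}; union → int = {f, b, a}
complement {e, d}; its interior {}; cl(A) = X∖{} = {f, e, b, d, a}
boundary = {f, e, b, d, a} ∖ {f, b, a} = {e, d}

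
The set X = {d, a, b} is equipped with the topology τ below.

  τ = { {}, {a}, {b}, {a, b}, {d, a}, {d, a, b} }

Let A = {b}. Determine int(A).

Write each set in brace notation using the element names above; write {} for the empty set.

opens ⊆ A: {}, {b}; union → int = {b}

{b}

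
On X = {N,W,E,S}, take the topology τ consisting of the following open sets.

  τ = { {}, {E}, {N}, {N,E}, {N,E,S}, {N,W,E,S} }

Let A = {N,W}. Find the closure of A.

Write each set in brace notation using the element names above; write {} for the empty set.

complement {E,S}; its interior {E}; cl(A) = X∖{E} = {N,W,S}

{N,W,S}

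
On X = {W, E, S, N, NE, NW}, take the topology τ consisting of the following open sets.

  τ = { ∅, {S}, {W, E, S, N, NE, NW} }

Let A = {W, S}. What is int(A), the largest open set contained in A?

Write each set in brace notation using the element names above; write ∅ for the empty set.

interior: largest open inside A is {S} (from ∅, {S})

{S}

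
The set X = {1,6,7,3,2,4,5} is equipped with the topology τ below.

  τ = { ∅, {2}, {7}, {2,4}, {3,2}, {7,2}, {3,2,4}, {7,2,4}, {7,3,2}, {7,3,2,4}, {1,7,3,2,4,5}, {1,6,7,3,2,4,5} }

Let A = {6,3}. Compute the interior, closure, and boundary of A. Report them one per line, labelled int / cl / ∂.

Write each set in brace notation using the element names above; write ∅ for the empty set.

int(A) = ∅
cl(A)  = {1,6,3,5}
∂A     = {1,6,3,5}

opens ⊆ A: ∅; union → int = ∅
complement {1,7,2,4,5}; its interior {7,2,4}; cl(A) = X∖{7,2,4} = {1,6,3,5}
boundary = {1,6,3,5} ∖ ∅ = {1,6,3,5}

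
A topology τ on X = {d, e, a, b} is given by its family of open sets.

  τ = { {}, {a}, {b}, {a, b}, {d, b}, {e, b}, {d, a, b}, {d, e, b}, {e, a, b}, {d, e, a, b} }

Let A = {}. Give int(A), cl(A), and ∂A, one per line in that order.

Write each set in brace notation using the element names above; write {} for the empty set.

open subsets of A: {}; so int(A) = {}
closure: X∖int(X∖A) = X∖{d, e, a, b} = {}
∂A = {} minus {} = {}

int(A) = {}
cl(A)  = {}
∂A     = {}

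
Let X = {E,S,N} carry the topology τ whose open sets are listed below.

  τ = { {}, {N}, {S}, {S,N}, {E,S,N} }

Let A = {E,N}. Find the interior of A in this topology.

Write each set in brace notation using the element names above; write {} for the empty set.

{N}

interior: largest open inside A is {N} (from {}, {N})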